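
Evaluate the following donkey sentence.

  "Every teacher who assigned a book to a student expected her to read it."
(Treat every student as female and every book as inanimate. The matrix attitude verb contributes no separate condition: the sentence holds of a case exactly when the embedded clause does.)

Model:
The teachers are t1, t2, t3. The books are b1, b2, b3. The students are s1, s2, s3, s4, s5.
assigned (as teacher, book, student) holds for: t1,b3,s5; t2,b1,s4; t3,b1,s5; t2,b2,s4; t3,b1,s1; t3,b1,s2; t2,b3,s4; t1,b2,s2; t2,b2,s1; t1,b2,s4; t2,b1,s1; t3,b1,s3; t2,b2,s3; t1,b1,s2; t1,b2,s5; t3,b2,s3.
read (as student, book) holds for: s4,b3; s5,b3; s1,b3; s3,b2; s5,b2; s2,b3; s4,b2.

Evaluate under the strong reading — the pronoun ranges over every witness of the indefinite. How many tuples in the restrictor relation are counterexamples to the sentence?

"her" takes "a student" as antecedent and "it" takes "a book"; both are donkey pronouns co-varying with the restrictor.
Strong reading: for every (t,b,s) with assigned(t,b,s), read(s,b).
Restrictor triples: (t1,b1,s2)→read(s2,b1) ✗  (t1,b2,s2)→read(s2,b2) ✗  (t1,b2,s4)→read(s4,b2) ✓  (t1,b2,s5)→read(s5,b2) ✓  (t1,b3,s5)→read(s5,b3) ✓  (t2,b1,s1)→read(s1,b1) ✗  (t2,b1,s4)→read(s4,b1) ✗  (t2,b2,s1)→read(s1,b2) ✗  (t2,b2,s3)→read(s3,b2) ✓  (t2,b2,s4)→read(s4,b2) ✓  (t2,b3,s4)→read(s4,b3) ✓  (t3,b1,s1)→read(s1,b1) ✗  (t3,b1,s2)→read(s2,b1) ✗  (t3,b1,s3)→read(s3,b1) ✗  (t3,b1,s5)→read(s5,b1) ✗  (t3,b2,s3)→read(s3,b2) ✓
Counterexamples (restrictor triples failing the scope): 9.

9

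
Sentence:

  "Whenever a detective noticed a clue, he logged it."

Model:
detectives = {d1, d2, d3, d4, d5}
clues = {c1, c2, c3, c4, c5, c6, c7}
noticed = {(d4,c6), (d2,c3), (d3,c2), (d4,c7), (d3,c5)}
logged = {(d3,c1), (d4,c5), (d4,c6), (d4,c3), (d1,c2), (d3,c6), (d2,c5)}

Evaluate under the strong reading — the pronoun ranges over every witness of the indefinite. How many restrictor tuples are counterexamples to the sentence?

"it" takes "a clue" as antecedent — a donkey pronoun bound across the clause boundary.
Strong reading: for every (d,c) with noticed(d,c), logged(d,c).
Restrictor pairs: (d2,c3) ✗  (d3,c2) ✗  (d3,c5) ✗  (d4,c6) ✓  (d4,c7) ✗
Counterexamples (restrictor pairs failing the scope): 4.

4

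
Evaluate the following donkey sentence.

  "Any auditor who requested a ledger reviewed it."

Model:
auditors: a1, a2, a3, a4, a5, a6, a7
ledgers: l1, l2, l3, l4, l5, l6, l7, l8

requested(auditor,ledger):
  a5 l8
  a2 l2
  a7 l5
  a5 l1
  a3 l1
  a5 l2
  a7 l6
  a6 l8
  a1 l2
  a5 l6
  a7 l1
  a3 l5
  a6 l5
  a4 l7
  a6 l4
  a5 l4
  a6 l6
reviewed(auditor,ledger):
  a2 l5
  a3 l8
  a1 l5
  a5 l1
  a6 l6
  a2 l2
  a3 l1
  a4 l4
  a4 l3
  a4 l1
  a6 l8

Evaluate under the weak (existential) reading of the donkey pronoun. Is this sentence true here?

False

"it" takes "a ledger" as antecedent — a donkey pronoun bound across the clause boundary.
Weak reading: every auditor a with some requested-ledger has at least one requested-ledger l such that reviewed(a,l).
Per auditor: a1:✗  a2:✓  a3:✓  a4:✗  a5:✓  a6:✓  a7:✗
a1 has no witness among its requested-ledgers.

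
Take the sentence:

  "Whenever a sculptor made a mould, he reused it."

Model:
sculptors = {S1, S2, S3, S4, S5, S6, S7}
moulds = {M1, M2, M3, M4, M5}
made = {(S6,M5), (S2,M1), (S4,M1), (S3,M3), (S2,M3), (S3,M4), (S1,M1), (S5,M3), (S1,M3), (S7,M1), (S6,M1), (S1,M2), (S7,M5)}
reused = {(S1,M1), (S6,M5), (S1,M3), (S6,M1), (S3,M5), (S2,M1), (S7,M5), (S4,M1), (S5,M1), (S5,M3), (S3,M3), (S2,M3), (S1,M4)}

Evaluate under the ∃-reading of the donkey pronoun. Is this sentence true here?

"it" takes "a mould" as antecedent — a donkey pronoun bound across the clause boundary.
Weak reading: every sculptor s with some made-mould has at least one made-mould m such that reused(s,m).
Per sculptor: S1:✓  S2:✓  S3:✓  S4:✓  S5:✓  S6:✓  S7:✓
Every sculptor in the restrictor has a witness.

True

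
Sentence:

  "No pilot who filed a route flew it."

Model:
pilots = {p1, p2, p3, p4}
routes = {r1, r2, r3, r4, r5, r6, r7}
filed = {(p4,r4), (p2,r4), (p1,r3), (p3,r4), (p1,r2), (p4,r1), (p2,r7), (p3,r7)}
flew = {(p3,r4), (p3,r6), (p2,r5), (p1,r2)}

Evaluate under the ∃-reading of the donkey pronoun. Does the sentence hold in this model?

"it" takes "a route" as antecedent — a donkey pronoun bound across the clause boundary.
Truth condition: for no (p,r) with filed(p,r) does flew(p,r) hold.
Restrictor pairs — does the scope hold? (p1,r2):holds  (p1,r3):fails  (p2,r4):fails  (p2,r7):fails  (p3,r4):holds  (p3,r7):fails  (p4,r1):fails  (p4,r4):fails
Scope holds for 2 pair(s), so the sentence is false.

False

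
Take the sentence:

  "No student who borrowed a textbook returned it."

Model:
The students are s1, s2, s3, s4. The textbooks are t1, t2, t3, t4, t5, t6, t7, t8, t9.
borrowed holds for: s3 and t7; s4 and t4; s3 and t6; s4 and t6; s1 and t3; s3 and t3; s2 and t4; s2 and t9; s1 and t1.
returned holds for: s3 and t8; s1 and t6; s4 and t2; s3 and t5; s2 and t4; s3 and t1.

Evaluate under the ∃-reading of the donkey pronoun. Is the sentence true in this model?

"it" takes "a textbook" as antecedent — a donkey pronoun bound across the clause boundary.
Truth condition: for no (s,t) with borrowed(s,t) does returned(s,t) hold.
Restrictor pairs — does the scope hold? (s1,t1):fails  (s1,t3):fails  (s2,t4):holds  (s2,t9):fails  (s3,t3):fails  (s3,t6):fails  (s3,t7):fails  (s4,t4):fails  (s4,t6):fails
Scope holds for 1 pair(s), so the sentence is false.

False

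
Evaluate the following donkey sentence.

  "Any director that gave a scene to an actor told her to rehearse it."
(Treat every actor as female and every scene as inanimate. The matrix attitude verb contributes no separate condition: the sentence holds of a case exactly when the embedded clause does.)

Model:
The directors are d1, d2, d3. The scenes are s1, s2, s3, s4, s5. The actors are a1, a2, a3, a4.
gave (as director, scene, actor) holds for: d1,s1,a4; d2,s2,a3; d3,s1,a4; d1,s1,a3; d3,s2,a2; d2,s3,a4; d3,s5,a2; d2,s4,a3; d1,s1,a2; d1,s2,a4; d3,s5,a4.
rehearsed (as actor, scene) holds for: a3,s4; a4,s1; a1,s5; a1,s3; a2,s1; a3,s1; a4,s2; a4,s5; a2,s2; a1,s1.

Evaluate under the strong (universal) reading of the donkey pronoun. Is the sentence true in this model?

"her" takes "an actor" as antecedent and "it" takes "a scene"; both are donkey pronouns co-varying with the restrictor.
Strong reading: for every (d,s,a) with gave(d,s,a), rehearsed(a,s).
Restrictor triples: (d1,s1,a2)→rehearsed(a2,s1) ✓  (d1,s1,a3)→rehearsed(a3,s1) ✓  (d1,s1,a4)→rehearsed(a4,s1) ✓  (d1,s2,a4)→rehearsed(a4,s2) ✓  (d2,s2,a3)→rehearsed(a3,s2) ✗  (d2,s3,a4)→rehearsed(a4,s3) ✗  (d2,s4,a3)→rehearsed(a3,s4) ✓  (d3,s1,a4)→rehearsed(a4,s1) ✓  (d3,s2,a2)→rehearsed(a2,s2) ✓  (d3,s5,a2)→rehearsed(a2,s5) ✗  (d3,s5,a4)→rehearsed(a4,s5) ✓
Counterexample: (d2,s2,a3) — rehearsed(a3,s2) does not hold.

False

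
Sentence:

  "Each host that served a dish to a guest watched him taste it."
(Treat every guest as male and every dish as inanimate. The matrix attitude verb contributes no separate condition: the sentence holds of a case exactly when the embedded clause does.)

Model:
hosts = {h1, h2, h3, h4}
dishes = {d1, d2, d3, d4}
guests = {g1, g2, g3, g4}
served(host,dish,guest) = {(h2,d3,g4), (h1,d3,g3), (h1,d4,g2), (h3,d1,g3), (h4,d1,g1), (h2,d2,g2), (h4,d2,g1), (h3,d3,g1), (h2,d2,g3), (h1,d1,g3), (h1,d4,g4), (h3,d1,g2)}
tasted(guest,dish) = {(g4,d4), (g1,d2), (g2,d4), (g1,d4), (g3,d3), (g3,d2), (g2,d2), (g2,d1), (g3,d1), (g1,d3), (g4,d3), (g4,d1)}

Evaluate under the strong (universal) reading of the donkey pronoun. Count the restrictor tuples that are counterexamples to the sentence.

"him" takes "a guest" as antecedent and "it" takes "a dish"; both are donkey pronouns co-varying with the restrictor.
Strong reading: for every (h,d,g) with served(h,d,g), tasted(g,d).
Restrictor triples: (h1,d1,g3)→tasted(g3,d1) ✓  (h1,d3,g3)→tasted(g3,d3) ✓  (h1,d4,g2)→tasted(g2,d4) ✓  (h1,d4,g4)→tasted(g4,d4) ✓  (h2,d2,g2)→tasted(g2,d2) ✓  (h2,d2,g3)→tasted(g3,d2) ✓  (h2,d3,g4)→tasted(g4,d3) ✓  (h3,d1,g2)→tasted(g2,d1) ✓  (h3,d1,g3)→tasted(g3,d1) ✓  (h3,d3,g1)→tasted(g1,d3) ✓  (h4,d1,g1)→tasted(g1,d1) ✗  (h4,d2,g1)→tasted(g1,d2) ✓
Counterexamples (restrictor triples failing the scope): 1.

1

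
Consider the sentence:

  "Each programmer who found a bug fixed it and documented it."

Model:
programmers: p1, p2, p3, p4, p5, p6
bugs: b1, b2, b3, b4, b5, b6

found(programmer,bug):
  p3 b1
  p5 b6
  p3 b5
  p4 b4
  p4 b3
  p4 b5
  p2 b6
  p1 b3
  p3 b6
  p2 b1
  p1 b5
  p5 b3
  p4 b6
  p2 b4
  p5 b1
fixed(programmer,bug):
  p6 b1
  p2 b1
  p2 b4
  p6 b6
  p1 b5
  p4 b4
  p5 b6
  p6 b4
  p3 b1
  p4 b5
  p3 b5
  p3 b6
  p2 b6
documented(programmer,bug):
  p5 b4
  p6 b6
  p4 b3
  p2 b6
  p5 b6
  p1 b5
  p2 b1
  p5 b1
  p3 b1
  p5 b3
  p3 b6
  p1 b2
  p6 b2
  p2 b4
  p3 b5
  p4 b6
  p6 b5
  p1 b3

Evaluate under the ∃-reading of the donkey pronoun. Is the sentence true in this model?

"it" takes "a bug" as antecedent — a donkey pronoun bound across the clause boundary.
Weak reading: every programmer p with some found-bug has at least one found-bug b such that fixed(p,b) ∧ documented(p,b).
Per programmer: p1:✓  p2:✓  p3:✓  p4:✗  p5:✓
p4 has no witness among its found-bugs.

False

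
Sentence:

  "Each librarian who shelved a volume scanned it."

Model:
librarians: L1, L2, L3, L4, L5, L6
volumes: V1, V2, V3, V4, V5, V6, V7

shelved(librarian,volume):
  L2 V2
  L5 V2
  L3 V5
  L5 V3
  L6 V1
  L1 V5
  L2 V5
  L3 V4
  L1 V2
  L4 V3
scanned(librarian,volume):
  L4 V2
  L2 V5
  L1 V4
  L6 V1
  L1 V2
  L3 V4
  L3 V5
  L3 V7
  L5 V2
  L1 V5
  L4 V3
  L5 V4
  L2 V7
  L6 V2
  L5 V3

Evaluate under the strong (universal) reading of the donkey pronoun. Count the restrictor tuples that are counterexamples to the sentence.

1

"it" takes "a volume" as antecedent — a donkey pronoun bound across the clause boundary.
Strong reading: for every (l,v) with shelved(l,v), scanned(l,v).
Restrictor pairs: (L1,V2) ✓  (L1,V5) ✓  (L2,V2) ✗  (L2,V5) ✓  (L3,V4) ✓  (L3,V5) ✓  (L4,V3) ✓  (L5,V2) ✓  (L5,V3) ✓  (L6,V1) ✓
Counterexamples (restrictor pairs failing the scope): 1.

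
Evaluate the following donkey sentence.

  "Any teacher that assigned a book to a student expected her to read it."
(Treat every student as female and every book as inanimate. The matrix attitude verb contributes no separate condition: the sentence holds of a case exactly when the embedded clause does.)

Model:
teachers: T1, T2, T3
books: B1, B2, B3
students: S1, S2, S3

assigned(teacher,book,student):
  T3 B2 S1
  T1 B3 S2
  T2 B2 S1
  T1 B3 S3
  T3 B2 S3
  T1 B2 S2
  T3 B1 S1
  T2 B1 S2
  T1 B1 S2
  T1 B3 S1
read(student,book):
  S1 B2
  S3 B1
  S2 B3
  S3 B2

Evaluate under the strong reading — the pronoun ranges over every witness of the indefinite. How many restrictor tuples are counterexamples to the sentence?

"her" takes "a student" as antecedent and "it" takes "a book"; both are donkey pronouns co-varying with the restrictor.
Strong reading: for every (t,b,s) with assigned(t,b,s), read(s,b).
Restrictor triples: (T1,B1,S2)→read(S2,B1) ✗  (T1,B2,S2)→read(S2,B2) ✗  (T1,B3,S1)→read(S1,B3) ✗  (T1,B3,S2)→read(S2,B3) ✓  (T1,B3,S3)→read(S3,B3) ✗  (T2,B1,S2)→read(S2,B1) ✗  (T2,B2,S1)→read(S1,B2) ✓  (T3,B1,S1)→read(S1,B1) ✗  (T3,B2,S1)→read(S1,B2) ✓  (T3,B2,S3)→read(S3,B2) ✓
Counterexamples (restrictor triples failing the scope): 6.

6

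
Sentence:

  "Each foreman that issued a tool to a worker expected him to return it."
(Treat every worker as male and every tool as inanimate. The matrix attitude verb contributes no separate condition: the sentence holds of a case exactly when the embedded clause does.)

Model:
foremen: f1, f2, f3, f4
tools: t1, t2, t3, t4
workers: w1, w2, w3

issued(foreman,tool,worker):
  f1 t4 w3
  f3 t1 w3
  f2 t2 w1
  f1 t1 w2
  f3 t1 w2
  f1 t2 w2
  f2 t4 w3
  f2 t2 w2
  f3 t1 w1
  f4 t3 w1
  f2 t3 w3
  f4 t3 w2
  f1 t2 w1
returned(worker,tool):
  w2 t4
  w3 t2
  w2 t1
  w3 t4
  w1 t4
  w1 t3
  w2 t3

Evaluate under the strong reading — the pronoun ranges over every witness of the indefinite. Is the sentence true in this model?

False

"him" takes "a worker" as antecedent and "it" takes "a tool"; both are donkey pronouns co-varying with the restrictor.
Strong reading: for every (f,t,w) with issued(f,t,w), returned(w,t).
Restrictor triples: (f1,t1,w2)→returned(w2,t1) ✓  (f1,t2,w1)→returned(w1,t2) ✗  (f1,t2,w2)→returned(w2,t2) ✗  (f1,t4,w3)→returned(w3,t4) ✓  (f2,t2,w1)→returned(w1,t2) ✗  (f2,t2,w2)→returned(w2,t2) ✗  (f2,t3,w3)→returned(w3,t3) ✗  (f2,t4,w3)→returned(w3,t4) ✓  (f3,t1,w1)→returned(w1,t1) ✗  (f3,t1,w2)→returned(w2,t1) ✓  (f3,t1,w3)→returned(w3,t1) ✗  (f4,t3,w1)→returned(w1,t3) ✓  (f4,t3,w2)→returned(w2,t3) ✓
Counterexample: (f1,t2,w1) — returned(w1,t2) does not hold.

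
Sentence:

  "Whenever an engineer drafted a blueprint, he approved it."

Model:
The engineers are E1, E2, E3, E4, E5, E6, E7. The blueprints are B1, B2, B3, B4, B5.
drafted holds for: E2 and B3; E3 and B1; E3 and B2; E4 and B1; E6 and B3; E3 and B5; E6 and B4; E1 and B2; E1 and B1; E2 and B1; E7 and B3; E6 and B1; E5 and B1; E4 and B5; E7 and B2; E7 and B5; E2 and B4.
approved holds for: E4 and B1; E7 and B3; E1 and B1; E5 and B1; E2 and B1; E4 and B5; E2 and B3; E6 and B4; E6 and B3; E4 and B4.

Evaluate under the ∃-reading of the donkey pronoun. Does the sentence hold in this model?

"it" takes "a blueprint" as antecedent — a donkey pronoun bound across the clause boundary.
Weak reading: every engineer e with some drafted-blueprint has at least one drafted-blueprint b such that approved(e,b).
Per engineer: E1:✓  E2:✓  E3:✗  E4:✓  E5:✓  E6:✓  E7:✓
E3 has no witness among its drafted-blueprints.

False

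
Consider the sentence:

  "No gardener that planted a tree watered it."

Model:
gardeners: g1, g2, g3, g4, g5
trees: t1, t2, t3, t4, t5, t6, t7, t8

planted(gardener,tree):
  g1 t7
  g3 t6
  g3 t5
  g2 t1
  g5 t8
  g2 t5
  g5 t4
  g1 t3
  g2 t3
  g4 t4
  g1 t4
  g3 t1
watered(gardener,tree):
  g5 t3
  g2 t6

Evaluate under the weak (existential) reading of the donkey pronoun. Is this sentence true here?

"it" takes "a tree" as antecedent — a donkey pronoun bound across the clause boundary.
Truth condition: for no (g,t) with planted(g,t) does watered(g,t) hold.
Restrictor pairs — does the scope hold? (g1,t3):fails  (g1,t4):fails  (g1,t7):fails  (g2,t1):fails  (g2,t3):fails  (g2,t5):fails  (g3,t1):fails  (g3,t5):fails  (g3,t6):fails  (g4,t4):fails  (g5,t4):fails  (g5,t8):fails
Scope holds for no restrictor pair, so the sentence is true.

True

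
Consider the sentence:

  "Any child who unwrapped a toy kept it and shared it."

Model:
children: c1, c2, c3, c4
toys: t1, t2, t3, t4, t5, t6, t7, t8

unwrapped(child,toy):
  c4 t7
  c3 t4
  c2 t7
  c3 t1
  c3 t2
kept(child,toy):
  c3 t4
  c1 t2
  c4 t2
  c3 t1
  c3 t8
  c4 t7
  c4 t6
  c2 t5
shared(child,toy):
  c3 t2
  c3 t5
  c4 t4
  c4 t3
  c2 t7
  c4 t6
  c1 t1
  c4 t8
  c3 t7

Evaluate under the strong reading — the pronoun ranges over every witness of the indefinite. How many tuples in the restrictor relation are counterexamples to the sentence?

"it" takes "a toy" as antecedent — a donkey pronoun bound across the clause boundary.
Strong reading: for every (c,t) with unwrapped(c,t), kept(c,t) ∧ shared(c,t).
Restrictor pairs: (c2,t7) ✗  (c3,t1) ✗  (c3,t2) ✗  (c3,t4) ✗  (c4,t7) ✗
Counterexamples (restrictor pairs failing the scope): 5.

5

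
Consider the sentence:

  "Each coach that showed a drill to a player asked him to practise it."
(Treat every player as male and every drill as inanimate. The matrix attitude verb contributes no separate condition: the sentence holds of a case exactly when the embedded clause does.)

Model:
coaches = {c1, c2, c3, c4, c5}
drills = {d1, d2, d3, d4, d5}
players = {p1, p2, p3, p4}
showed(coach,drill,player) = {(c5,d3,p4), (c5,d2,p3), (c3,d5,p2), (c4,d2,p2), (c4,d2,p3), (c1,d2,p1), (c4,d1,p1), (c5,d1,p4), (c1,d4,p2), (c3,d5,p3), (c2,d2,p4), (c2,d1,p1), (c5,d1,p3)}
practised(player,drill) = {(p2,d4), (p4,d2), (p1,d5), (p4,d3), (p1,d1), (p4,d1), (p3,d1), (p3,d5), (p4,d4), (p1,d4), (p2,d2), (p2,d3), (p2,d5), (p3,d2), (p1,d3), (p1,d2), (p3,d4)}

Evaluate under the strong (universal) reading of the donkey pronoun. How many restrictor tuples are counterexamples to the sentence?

"him" takes "a player" as antecedent and "it" takes "a drill"; both are donkey pronouns co-varying with the restrictor.
Strong reading: for every (c,d,p) with showed(c,d,p), practised(p,d).
Restrictor triples: (c1,d2,p1)→practised(p1,d2) ✓  (c1,d4,p2)→practised(p2,d4) ✓  (c2,d1,p1)→practised(p1,d1) ✓  (c2,d2,p4)→practised(p4,d2) ✓  (c3,d5,p2)→practised(p2,d5) ✓  (c3,d5,p3)→practised(p3,d5) ✓  (c4,d1,p1)→practised(p1,d1) ✓  (c4,d2,p2)→practised(p2,d2) ✓  (c4,d2,p3)→practised(p3,d2) ✓  (c5,d1,p3)→practised(p3,d1) ✓  (c5,d1,p4)→practised(p4,d1) ✓  (c5,d2,p3)→practised(p3,d2) ✓  (c5,d3,p4)→practised(p4,d3) ✓
Counterexamples (restrictor triples failing the scope): 0.

0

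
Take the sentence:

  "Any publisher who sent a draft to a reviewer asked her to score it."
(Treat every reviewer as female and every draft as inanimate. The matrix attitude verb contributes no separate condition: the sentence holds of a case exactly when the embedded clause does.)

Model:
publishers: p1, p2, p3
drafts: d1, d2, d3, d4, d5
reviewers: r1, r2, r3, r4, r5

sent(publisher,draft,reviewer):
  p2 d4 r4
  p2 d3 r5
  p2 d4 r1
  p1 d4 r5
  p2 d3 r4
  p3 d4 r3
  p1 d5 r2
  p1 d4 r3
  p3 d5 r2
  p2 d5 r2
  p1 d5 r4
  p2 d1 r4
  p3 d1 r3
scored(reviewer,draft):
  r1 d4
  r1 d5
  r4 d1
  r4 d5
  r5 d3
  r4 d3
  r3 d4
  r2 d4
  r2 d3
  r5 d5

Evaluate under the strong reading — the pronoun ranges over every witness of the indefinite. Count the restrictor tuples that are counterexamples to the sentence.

6

"her" takes "a reviewer" as antecedent and "it" takes "a draft"; both are donkey pronouns co-varying with the restrictor.
Strong reading: for every (p,d,r) with sent(p,d,r), scored(r,d).
Restrictor triples: (p1,d4,r3)→scored(r3,d4) ✓  (p1,d4,r5)→scored(r5,d4) ✗  (p1,d5,r2)→scored(r2,d5) ✗  (p1,d5,r4)→scored(r4,d5) ✓  (p2,d1,r4)→scored(r4,d1) ✓  (p2,d3,r4)→scored(r4,d3) ✓  (p2,d3,r5)→scored(r5,d3) ✓  (p2,d4,r1)→scored(r1,d4) ✓  (p2,d4,r4)→scored(r4,d4) ✗  (p2,d5,r2)→scored(r2,d5) ✗  (p3,d1,r3)→scored(r3,d1) ✗  (p3,d4,r3)→scored(r3,d4) ✓  (p3,d5,r2)→scored(r2,d5) ✗
Counterexamples (restrictor triples failing the scope): 6.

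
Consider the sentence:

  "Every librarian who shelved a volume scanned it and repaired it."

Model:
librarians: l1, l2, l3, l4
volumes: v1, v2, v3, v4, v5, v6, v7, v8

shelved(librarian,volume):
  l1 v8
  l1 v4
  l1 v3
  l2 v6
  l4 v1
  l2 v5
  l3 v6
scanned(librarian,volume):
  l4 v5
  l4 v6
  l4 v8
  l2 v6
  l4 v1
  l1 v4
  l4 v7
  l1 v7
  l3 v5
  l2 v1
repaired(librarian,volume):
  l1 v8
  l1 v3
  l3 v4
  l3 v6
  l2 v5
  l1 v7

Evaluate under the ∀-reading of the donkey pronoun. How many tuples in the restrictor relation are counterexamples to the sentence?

"it" takes "a volume" as antecedent — a donkey pronoun bound across the clause boundary.
Strong reading: for every (l,v) with shelved(l,v), scanned(l,v) ∧ repaired(l,v).
Restrictor pairs: (l1,v3) ✗  (l1,v4) ✗  (l1,v8) ✗  (l2,v5) ✗  (l2,v6) ✗  (l3,v6) ✗  (l4,v1) ✗
Counterexamples (restrictor pairs failing the scope): 7.

7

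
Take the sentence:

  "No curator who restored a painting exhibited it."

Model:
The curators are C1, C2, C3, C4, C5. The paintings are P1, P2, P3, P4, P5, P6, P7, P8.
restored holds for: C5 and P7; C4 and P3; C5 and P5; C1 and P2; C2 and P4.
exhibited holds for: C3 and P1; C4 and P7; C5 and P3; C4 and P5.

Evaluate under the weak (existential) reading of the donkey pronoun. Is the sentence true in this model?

"it" takes "a painting" as antecedent — a donkey pronoun bound across the clause boundary.
Truth condition: for no (c,p) with restored(c,p) does exhibited(c,p) hold.
Restrictor pairs — does the scope hold? (C1,P2):fails  (C2,P4):fails  (C4,P3):fails  (C5,P5):fails  (C5,P7):fails
Scope holds for no restrictor pair, so the sentence is true.

True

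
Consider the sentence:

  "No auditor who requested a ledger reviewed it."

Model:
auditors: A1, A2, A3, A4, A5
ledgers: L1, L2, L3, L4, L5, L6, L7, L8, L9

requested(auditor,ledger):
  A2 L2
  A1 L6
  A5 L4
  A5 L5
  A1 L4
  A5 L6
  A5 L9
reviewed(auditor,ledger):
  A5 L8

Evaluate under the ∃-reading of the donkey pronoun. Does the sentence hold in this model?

"it" takes "a ledger" as antecedent — a donkey pronoun bound across the clause boundary.
Truth condition: for no (a,l) with requested(a,l) does reviewed(a,l) hold.
Restrictor pairs — does the scope hold? (A1,L4):fails  (A1,L6):fails  (A2,L2):fails  (A5,L4):fails  (A5,L5):fails  (A5,L6):fails  (A5,L9):fails
Scope holds for no restrictor pair, so the sentence is true.

True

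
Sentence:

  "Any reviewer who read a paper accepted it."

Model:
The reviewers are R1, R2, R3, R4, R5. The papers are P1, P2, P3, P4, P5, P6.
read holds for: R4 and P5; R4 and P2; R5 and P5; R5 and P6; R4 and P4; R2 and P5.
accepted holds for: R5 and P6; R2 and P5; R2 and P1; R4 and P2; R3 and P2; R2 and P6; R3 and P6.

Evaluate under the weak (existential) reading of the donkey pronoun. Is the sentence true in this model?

True

"it" takes "a paper" as antecedent — a donkey pronoun bound across the clause boundary.
Weak reading: every reviewer r with some read-paper has at least one read-paper p such that accepted(r,p).
Per reviewer: R2:✓  R4:✓  R5:✓
Every reviewer in the restrictor has a witness.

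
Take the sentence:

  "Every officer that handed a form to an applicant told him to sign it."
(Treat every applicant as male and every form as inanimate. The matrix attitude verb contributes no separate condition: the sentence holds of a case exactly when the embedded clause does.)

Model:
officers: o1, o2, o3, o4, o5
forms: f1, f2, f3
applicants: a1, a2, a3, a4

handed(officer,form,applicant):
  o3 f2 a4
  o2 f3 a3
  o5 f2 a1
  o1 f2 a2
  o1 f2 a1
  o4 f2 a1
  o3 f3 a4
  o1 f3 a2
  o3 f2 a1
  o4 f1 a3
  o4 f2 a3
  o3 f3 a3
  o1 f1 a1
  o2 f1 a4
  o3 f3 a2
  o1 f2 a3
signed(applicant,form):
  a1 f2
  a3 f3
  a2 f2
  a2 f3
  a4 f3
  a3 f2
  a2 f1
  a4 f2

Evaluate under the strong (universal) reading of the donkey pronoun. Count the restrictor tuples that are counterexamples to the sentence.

"him" takes "an applicant" as antecedent and "it" takes "a form"; both are donkey pronouns co-varying with the restrictor.
Strong reading: for every (o,f,a) with handed(o,f,a), signed(a,f).
Restrictor triples: (o1,f1,a1)→signed(a1,f1) ✗  (o1,f2,a1)→signed(a1,f2) ✓  (o1,f2,a2)→signed(a2,f2) ✓  (o1,f2,a3)→signed(a3,f2) ✓  (o1,f3,a2)→signed(a2,f3) ✓  (o2,f1,a4)→signed(a4,f1) ✗  (o2,f3,a3)→signed(a3,f3) ✓  (o3,f2,a1)→signed(a1,f2) ✓  (o3,f2,a4)→signed(a4,f2) ✓  (o3,f3,a2)→signed(a2,f3) ✓  (o3,f3,a3)→signed(a3,f3) ✓  (o3,f3,a4)→signed(a4,f3) ✓  (o4,f1,a3)→signed(a3,f1) ✗  (o4,f2,a1)→signed(a1,f2) ✓  (o4,f2,a3)→signed(a3,f2) ✓  (o5,f2,a1)→signed(a1,f2) ✓
Counterexamples (restrictor triples failing the scope): 3.

3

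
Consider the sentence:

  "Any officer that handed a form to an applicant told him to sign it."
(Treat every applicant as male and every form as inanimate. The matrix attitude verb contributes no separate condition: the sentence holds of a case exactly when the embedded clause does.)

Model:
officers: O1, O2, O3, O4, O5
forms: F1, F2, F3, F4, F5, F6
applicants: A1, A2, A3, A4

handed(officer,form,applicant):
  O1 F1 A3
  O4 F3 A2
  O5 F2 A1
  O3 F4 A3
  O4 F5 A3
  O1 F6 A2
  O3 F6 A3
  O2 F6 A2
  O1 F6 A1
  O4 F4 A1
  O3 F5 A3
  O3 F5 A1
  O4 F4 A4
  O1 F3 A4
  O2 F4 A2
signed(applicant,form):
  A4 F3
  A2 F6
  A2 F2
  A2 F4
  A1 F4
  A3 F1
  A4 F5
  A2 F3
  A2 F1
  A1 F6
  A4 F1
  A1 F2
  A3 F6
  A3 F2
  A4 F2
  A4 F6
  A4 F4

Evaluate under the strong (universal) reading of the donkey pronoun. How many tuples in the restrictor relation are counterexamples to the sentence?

"him" takes "an applicant" as antecedent and "it" takes "a form"; both are donkey pronouns co-varying with the restrictor.
Strong reading: for every (o,f,a) with handed(o,f,a), signed(a,f).
Restrictor triples: (O1,F1,A3)→signed(A3,F1) ✓  (O1,F3,A4)→signed(A4,F3) ✓  (O1,F6,A1)→signed(A1,F6) ✓  (O1,F6,A2)→signed(A2,F6) ✓  (O2,F4,A2)→signed(A2,F4) ✓  (O2,F6,A2)→signed(A2,F6) ✓  (O3,F4,A3)→signed(A3,F4) ✗  (O3,F5,A1)→signed(A1,F5) ✗  (O3,F5,A3)→signed(A3,F5) ✗  (O3,F6,A3)→signed(A3,F6) ✓  (O4,F3,A2)→signed(A2,F3) ✓  (O4,F4,A1)→signed(A1,F4) ✓  (O4,F4,A4)→signed(A4,F4) ✓  (O4,F5,A3)→signed(A3,F5) ✗  (O5,F2,A1)→signed(A1,F2) ✓
Counterexamples (restrictor triples failing the scope): 4.

4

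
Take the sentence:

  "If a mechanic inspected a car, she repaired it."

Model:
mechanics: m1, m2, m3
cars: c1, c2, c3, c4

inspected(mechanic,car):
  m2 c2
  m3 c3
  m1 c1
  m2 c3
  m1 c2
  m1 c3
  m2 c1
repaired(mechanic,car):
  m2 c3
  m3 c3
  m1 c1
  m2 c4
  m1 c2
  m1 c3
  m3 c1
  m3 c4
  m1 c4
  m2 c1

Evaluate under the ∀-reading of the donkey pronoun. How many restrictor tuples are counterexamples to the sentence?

1

"it" takes "a car" as antecedent — a donkey pronoun bound across the clause boundary.
Strong reading: for every (m,c) with inspected(m,c), repaired(m,c).
Restrictor pairs: (m1,c1) ✓  (m1,c2) ✓  (m1,c3) ✓  (m2,c1) ✓  (m2,c2) ✗  (m2,c3) ✓  (m3,c3) ✓
Counterexamples (restrictor pairs failing the scope): 1.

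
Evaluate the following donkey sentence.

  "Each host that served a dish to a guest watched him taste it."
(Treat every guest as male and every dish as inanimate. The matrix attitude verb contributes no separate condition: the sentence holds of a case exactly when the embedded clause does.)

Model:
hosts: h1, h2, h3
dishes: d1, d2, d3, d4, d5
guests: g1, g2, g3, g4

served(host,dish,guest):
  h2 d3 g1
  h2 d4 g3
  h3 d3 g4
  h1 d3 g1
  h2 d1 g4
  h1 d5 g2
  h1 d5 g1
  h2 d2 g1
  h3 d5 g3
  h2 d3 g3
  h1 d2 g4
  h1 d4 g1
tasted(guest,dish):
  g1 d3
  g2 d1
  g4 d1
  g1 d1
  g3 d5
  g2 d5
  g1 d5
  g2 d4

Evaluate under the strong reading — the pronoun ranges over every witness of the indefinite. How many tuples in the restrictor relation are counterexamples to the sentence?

6

"him" takes "a guest" as antecedent and "it" takes "a dish"; both are donkey pronouns co-varying with the restrictor.
Strong reading: for every (h,d,g) with served(h,d,g), tasted(g,d).
Restrictor triples: (h1,d2,g4)→tasted(g4,d2) ✗  (h1,d3,g1)→tasted(g1,d3) ✓  (h1,d4,g1)→tasted(g1,d4) ✗  (h1,d5,g1)→tasted(g1,d5) ✓  (h1,d5,g2)→tasted(g2,d5) ✓  (h2,d1,g4)→tasted(g4,d1) ✓  (h2,d2,g1)→tasted(g1,d2) ✗  (h2,d3,g1)→tasted(g1,d3) ✓  (h2,d3,g3)→tasted(g3,d3) ✗  (h2,d4,g3)→tasted(g3,d4) ✗  (h3,d3,g4)→tasted(g4,d3) ✗  (h3,d5,g3)→tasted(g3,d5) ✓
Counterexamples (restrictor triples failing the scope): 6.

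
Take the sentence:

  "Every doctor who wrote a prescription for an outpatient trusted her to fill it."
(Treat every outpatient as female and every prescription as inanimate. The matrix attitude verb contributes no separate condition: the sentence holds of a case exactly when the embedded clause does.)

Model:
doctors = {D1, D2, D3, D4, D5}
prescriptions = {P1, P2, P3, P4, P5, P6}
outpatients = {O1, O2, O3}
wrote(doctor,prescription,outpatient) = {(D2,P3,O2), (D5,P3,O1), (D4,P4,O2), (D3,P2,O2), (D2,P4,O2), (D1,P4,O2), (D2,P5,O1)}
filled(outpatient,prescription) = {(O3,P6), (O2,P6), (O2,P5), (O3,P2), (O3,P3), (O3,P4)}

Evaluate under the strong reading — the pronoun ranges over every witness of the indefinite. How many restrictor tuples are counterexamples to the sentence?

7

"her" takes "an outpatient" as antecedent and "it" takes "a prescription"; both are donkey pronouns co-varying with the restrictor.
Strong reading: for every (d,p,o) with wrote(d,p,o), filled(o,p).
Restrictor triples: (D1,P4,O2)→filled(O2,P4) ✗  (D2,P3,O2)→filled(O2,P3) ✗  (D2,P4,O2)→filled(O2,P4) ✗  (D2,P5,O1)→filled(O1,P5) ✗  (D3,P2,O2)→filled(O2,P2) ✗  (D4,P4,O2)→filled(O2,P4) ✗  (D5,P3,O1)→filled(O1,P3) ✗
Counterexamples (restrictor triples failing the scope): 7.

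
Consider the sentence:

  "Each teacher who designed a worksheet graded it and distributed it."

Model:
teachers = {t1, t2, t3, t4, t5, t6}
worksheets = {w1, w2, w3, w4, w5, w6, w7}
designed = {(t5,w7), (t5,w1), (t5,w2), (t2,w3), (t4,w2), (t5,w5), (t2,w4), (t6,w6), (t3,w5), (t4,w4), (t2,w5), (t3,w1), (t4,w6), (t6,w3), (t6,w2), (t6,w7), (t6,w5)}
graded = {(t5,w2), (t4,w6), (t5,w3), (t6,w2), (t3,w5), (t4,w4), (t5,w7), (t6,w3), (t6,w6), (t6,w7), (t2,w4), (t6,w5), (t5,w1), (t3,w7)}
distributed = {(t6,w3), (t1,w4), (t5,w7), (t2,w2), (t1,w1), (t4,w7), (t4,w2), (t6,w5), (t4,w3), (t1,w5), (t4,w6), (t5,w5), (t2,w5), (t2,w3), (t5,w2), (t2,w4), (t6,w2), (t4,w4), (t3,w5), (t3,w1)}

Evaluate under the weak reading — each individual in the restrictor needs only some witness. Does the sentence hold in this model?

True

"it" takes "a worksheet" as antecedent — a donkey pronoun bound across the clause boundary.
Weak reading: every teacher t with some designed-worksheet has at least one designed-worksheet w such that graded(t,w) ∧ distributed(t,w).
Per teacher: t2:✓  t3:✓  t4:✓  t5:✓  t6:✓
Every teacher in the restrictor has a witness.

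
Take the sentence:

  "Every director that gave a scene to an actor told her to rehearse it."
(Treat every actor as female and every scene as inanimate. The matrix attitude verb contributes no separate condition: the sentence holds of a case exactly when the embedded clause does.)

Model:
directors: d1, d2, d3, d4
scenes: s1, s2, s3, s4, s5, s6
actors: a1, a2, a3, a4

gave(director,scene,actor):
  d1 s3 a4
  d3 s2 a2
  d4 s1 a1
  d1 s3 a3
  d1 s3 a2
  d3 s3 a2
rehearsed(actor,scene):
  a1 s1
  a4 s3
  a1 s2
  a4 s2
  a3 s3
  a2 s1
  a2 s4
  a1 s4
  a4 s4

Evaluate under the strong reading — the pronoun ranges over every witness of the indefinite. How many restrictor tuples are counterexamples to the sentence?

3

"her" takes "an actor" as antecedent and "it" takes "a scene"; both are donkey pronouns co-varying with the restrictor.
Strong reading: for every (d,s,a) with gave(d,s,a), rehearsed(a,s).
Restrictor triples: (d1,s3,a2)→rehearsed(a2,s3) ✗  (d1,s3,a3)→rehearsed(a3,s3) ✓  (d1,s3,a4)→rehearsed(a4,s3) ✓  (d3,s2,a2)→rehearsed(a2,s2) ✗  (d3,s3,a2)→rehearsed(a2,s3) ✗  (d4,s1,a1)→rehearsed(a1,s1) ✓
Counterexamples (restrictor triples failing the scope): 3.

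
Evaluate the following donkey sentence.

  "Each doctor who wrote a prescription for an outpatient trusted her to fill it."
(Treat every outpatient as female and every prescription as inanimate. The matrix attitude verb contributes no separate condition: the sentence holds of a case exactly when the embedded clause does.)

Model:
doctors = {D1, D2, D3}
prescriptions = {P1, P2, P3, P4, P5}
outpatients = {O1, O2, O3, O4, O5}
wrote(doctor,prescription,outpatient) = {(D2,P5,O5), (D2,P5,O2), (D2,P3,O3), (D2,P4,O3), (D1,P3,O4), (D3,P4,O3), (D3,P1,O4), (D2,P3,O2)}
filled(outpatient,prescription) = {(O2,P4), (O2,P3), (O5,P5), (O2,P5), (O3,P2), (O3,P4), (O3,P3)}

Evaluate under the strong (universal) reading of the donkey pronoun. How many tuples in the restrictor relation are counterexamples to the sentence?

2

"her" takes "an outpatient" as antecedent and "it" takes "a prescription"; both are donkey pronouns co-varying with the restrictor.
Strong reading: for every (d,p,o) with wrote(d,p,o), filled(o,p).
Restrictor triples: (D1,P3,O4)→filled(O4,P3) ✗  (D2,P3,O2)→filled(O2,P3) ✓  (D2,P3,O3)→filled(O3,P3) ✓  (D2,P4,O3)→filled(O3,P4) ✓  (D2,P5,O2)→filled(O2,P5) ✓  (D2,P5,O5)→filled(O5,P5) ✓  (D3,P1,O4)→filled(O4,P1) ✗  (D3,P4,O3)→filled(O3,P4) ✓
Counterexamples (restrictor triples failing the scope): 2.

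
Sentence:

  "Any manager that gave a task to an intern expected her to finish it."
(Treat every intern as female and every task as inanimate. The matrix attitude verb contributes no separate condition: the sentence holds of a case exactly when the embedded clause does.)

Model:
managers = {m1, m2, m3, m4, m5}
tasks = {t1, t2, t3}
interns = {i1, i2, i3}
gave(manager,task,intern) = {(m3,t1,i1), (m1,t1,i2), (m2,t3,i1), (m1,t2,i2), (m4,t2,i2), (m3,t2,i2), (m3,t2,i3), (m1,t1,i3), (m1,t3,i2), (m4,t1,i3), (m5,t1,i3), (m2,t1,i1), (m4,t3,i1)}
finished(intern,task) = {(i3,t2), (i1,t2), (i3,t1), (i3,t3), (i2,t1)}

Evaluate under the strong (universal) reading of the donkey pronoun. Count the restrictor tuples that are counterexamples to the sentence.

8

"her" takes "an intern" as antecedent and "it" takes "a task"; both are donkey pronouns co-varying with the restrictor.
Strong reading: for every (m,t,i) with gave(m,t,i), finished(i,t).
Restrictor triples: (m1,t1,i2)→finished(i2,t1) ✓  (m1,t1,i3)→finished(i3,t1) ✓  (m1,t2,i2)→finished(i2,t2) ✗  (m1,t3,i2)→finished(i2,t3) ✗  (m2,t1,i1)→finished(i1,t1) ✗  (m2,t3,i1)→finished(i1,t3) ✗  (m3,t1,i1)→finished(i1,t1) ✗  (m3,t2,i2)→finished(i2,t2) ✗  (m3,t2,i3)→finished(i3,t2) ✓  (m4,t1,i3)→finished(i3,t1) ✓  (m4,t2,i2)→finished(i2,t2) ✗  (m4,t3,i1)→finished(i1,t3) ✗  (m5,t1,i3)→finished(i3,t1) ✓
Counterexamples (restrictor triples failing the scope): 8.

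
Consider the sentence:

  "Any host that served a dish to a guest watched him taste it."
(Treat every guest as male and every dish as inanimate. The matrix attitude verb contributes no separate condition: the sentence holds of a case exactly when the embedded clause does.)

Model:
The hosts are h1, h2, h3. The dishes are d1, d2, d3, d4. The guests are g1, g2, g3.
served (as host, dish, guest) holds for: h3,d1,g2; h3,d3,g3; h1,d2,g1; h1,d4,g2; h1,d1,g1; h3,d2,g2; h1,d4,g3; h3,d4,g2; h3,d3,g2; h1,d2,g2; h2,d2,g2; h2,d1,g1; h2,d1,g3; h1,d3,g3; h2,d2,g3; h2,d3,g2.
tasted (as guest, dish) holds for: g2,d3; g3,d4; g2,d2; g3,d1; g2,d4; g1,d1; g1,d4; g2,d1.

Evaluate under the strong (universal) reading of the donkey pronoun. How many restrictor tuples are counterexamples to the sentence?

4

"him" takes "a guest" as antecedent and "it" takes "a dish"; both are donkey pronouns co-varying with the restrictor.
Strong reading: for every (h,d,g) with served(h,d,g), tasted(g,d).
Restrictor triples: (h1,d1,g1)→tasted(g1,d1) ✓  (h1,d2,g1)→tasted(g1,d2) ✗  (h1,d2,g2)→tasted(g2,d2) ✓  (h1,d3,g3)→tasted(g3,d3) ✗  (h1,d4,g2)→tasted(g2,d4) ✓  (h1,d4,g3)→tasted(g3,d4) ✓  (h2,d1,g1)→tasted(g1,d1) ✓  (h2,d1,g3)→tasted(g3,d1) ✓  (h2,d2,g2)→tasted(g2,d2) ✓  (h2,d2,g3)→tasted(g3,d2) ✗  (h2,d3,g2)→tasted(g2,d3) ✓  (h3,d1,g2)→tasted(g2,d1) ✓  (h3,d2,g2)→tasted(g2,d2) ✓  (h3,d3,g2)→tasted(g2,d3) ✓  (h3,d3,g3)→tasted(g3,d3) ✗  (h3,d4,g2)→tasted(g2,d4) ✓
Counterexamples (restrictor triples failing the scope): 4.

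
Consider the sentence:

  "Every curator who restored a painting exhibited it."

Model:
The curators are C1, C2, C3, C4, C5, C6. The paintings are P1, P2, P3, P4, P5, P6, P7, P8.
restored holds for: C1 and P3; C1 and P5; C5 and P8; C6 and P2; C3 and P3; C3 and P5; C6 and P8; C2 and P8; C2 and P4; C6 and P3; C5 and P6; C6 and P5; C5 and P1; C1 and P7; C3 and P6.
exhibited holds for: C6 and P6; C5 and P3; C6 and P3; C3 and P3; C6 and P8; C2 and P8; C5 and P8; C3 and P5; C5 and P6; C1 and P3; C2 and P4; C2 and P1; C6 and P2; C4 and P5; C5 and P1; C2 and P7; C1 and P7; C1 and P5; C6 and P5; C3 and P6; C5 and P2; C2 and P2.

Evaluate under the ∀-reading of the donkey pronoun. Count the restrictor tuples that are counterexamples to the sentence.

0

"it" takes "a painting" as antecedent — a donkey pronoun bound across the clause boundary.
Strong reading: for every (c,p) with restored(c,p), exhibited(c,p).
Restrictor pairs: (C1,P3) ✓  (C1,P5) ✓  (C1,P7) ✓  (C2,P4) ✓  (C2,P8) ✓  (C3,P3) ✓  (C3,P5) ✓  (C3,P6) ✓  (C5,P1) ✓  (C5,P6) ✓  (C5,P8) ✓  (C6,P2) ✓  (C6,P3) ✓  (C6,P5) ✓  (C6,P8) ✓
Counterexamples (restrictor pairs failing the scope): 0.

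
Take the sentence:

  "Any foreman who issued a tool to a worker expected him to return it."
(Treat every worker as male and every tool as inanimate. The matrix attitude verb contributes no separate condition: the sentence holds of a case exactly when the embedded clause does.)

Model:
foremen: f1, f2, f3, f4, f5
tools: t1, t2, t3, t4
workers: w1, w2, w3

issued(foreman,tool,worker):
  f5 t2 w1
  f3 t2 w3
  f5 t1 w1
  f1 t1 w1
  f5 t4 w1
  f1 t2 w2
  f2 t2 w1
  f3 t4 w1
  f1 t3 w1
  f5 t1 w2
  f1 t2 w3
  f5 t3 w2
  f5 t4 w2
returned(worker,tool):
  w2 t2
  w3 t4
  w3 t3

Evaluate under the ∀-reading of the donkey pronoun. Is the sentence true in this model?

False

"him" takes "a worker" as antecedent and "it" takes "a tool"; both are donkey pronouns co-varying with the restrictor.
Strong reading: for every (f,t,w) with issued(f,t,w), returned(w,t).
Restrictor triples: (f1,t1,w1)→returned(w1,t1) ✗  (f1,t2,w2)→returned(w2,t2) ✓  (f1,t2,w3)→returned(w3,t2) ✗  (f1,t3,w1)→returned(w1,t3) ✗  (f2,t2,w1)→returned(w1,t2) ✗  (f3,t2,w3)→returned(w3,t2) ✗  (f3,t4,w1)→returned(w1,t4) ✗  (f5,t1,w1)→returned(w1,t1) ✗  (f5,t1,w2)→returned(w2,t1) ✗  (f5,t2,w1)→returned(w1,t2) ✗  (f5,t3,w2)→returned(w2,t3) ✗  (f5,t4,w1)→returned(w1,t4) ✗  (f5,t4,w2)→returned(w2,t4) ✗
Counterexample: (f1,t1,w1) — returned(w1,t1) does not hold.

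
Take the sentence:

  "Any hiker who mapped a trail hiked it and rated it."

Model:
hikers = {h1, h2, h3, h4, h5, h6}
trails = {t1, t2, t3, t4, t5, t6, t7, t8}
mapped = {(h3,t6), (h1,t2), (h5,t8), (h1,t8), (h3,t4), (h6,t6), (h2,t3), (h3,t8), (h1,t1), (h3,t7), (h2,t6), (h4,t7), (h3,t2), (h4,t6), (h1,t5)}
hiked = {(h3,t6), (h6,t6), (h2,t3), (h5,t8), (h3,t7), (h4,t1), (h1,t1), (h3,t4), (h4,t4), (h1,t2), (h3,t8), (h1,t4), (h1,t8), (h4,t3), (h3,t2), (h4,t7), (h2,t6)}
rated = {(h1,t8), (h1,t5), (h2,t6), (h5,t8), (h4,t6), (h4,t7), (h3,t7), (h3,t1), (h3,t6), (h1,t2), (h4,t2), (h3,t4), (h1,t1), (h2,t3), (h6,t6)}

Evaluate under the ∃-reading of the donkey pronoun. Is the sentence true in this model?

True

"it" takes "a trail" as antecedent — a donkey pronoun bound across the clause boundary.
Weak reading: every hiker h with some mapped-trail has at least one mapped-trail t such that hiked(h,t) ∧ rated(h,t).
Per hiker: h1:✓  h2:✓  h3:✓  h4:✓  h5:✓  h6:✓
Every hiker in the restrictor has a witness.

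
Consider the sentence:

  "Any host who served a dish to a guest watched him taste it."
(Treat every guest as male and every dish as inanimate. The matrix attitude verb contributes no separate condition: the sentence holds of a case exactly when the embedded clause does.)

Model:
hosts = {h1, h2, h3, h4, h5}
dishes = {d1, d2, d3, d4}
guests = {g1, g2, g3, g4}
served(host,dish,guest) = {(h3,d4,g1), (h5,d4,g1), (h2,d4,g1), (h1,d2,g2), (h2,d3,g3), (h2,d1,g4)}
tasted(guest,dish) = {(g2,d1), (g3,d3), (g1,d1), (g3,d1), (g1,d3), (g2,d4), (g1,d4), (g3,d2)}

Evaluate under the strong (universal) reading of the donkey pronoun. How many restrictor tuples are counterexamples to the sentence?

"him" takes "a guest" as antecedent and "it" takes "a dish"; both are donkey pronouns co-varying with the restrictor.
Strong reading: for every (h,d,g) with served(h,d,g), tasted(g,d).
Restrictor triples: (h1,d2,g2)→tasted(g2,d2) ✗  (h2,d1,g4)→tasted(g4,d1) ✗  (h2,d3,g3)→tasted(g3,d3) ✓  (h2,d4,g1)→tasted(g1,d4) ✓  (h3,d4,g1)→tasted(g1,d4) ✓  (h5,d4,g1)→tasted(g1,d4) ✓
Counterexamples (restrictor triples failing the scope): 2.

2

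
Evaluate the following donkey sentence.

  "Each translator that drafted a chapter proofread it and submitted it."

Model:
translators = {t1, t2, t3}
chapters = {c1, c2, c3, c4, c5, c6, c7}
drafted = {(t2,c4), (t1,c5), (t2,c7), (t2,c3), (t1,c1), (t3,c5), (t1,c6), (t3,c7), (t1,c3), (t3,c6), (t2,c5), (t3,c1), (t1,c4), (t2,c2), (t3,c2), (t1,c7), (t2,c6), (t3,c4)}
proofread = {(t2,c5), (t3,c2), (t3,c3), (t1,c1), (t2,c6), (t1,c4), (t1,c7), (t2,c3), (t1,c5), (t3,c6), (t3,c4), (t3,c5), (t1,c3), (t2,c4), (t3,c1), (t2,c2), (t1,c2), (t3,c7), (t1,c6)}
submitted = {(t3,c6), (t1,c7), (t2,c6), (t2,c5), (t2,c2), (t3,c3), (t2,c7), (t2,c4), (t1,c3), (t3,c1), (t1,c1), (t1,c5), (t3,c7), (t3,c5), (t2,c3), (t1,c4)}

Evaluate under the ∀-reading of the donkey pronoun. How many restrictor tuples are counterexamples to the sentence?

4

"it" takes "a chapter" as antecedent — a donkey pronoun bound across the clause boundary.
Strong reading: for every (t,c) with drafted(t,c), proofread(t,c) ∧ submitted(t,c).
Restrictor pairs: (t1,c1) ✓  (t1,c3) ✓  (t1,c4) ✓  (t1,c5) ✓  (t1,c6) ✗  (t1,c7) ✓  (t2,c2) ✓  (t2,c3) ✓  (t2,c4) ✓  (t2,c5) ✓  (t2,c6) ✓  (t2,c7) ✗  (t3,c1) ✓  (t3,c2) ✗  (t3,c4) ✗  (t3,c5) ✓  (t3,c6) ✓  (t3,c7) ✓
Counterexamples (restrictor pairs failing the scope): 4.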